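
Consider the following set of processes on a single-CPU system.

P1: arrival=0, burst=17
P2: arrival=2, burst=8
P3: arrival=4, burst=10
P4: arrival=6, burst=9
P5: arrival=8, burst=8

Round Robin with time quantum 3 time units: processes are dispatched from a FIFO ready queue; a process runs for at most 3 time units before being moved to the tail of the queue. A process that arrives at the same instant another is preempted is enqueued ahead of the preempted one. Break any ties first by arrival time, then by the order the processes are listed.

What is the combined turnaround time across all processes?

204

Gantt: | P1 0-3 | P2 3-6 | P1 6-9 | P3 9-12 | P4 12-15 | P2 15-18 | P5 18-21 | P1 21-24 | P3 24-27 | P4 27-30 | P2 30-32 | P5 32-35 | P1 35-38 | P3 38-41 | P4 41-44 | P5 44-46 | P1 46-49 | P3 49-50 | P1 50-52 |
Completion: P1=52  P2=32  P3=50  P4=44  P5=46
Turnaround = completion − arrival: P1=52, P2=30, P3=46, P4=38, P5=38
Total turnaround = 52 + 30 + 46 + 38 + 38 = 204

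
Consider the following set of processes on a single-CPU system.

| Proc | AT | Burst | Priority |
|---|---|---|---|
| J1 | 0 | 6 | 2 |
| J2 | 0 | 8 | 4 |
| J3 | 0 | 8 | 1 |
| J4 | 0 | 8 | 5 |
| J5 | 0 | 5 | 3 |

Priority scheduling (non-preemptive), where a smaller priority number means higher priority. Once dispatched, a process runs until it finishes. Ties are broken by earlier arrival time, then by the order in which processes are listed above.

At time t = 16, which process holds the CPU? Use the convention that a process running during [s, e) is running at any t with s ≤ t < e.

J5

Gantt: | J3 0-8 | J1 8-14 | J5 14-19 | J2 19-27 | J4 27-35 |
Completion: J1=14  J2=27  J3=8  J4=35  J5=19
Turnaround (C−A): J1=14  J2=27  J3=8  J4=35  J5=19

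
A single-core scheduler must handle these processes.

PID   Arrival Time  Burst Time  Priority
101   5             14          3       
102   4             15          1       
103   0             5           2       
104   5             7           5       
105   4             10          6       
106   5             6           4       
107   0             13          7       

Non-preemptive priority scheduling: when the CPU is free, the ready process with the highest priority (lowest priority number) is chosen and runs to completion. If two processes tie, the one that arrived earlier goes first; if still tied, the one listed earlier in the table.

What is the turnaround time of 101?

Timeline: | 103 0-5 | 102 5-20 | 101 20-34 | 106 34-40 | 104 40-47 | 105 47-57 | 107 57-70 |
Completion: 101=34  102=20  103=5  104=47  105=57  106=40  107=70
Turnaround(101) = completion − arrival = 34 − 5 = 29

29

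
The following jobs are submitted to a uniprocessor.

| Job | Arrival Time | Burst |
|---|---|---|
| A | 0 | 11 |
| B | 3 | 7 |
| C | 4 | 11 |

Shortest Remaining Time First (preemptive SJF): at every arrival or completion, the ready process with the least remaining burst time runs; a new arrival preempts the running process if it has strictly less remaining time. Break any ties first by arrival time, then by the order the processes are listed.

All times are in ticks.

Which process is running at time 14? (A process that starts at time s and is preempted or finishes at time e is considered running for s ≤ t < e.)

A

Timeline: | A 0-3 | B 3-10 | A 10-18 | C 18-29 |
Completion: A=18  B=10  C=29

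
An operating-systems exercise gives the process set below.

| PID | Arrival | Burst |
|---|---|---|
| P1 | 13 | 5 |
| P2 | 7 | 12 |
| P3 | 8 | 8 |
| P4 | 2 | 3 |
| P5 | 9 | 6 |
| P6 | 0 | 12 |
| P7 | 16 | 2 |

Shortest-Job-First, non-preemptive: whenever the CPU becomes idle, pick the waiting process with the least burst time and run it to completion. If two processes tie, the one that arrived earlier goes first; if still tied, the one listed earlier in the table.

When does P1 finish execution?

20

Gantt: | P6 0-12 | P4 12-15 | P1 15-20 | P7 20-22 | P5 22-28 | P3 28-36 | P2 36-48 |
Completion: P1=20  P2=48  P3=36  P4=15  P5=28  P6=12  P7=22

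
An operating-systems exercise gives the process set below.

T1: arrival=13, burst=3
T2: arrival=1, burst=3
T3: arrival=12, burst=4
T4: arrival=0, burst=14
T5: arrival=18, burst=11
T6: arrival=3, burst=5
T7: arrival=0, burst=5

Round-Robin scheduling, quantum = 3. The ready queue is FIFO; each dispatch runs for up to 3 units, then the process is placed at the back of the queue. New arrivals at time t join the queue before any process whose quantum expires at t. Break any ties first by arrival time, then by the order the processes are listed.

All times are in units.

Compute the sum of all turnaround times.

Timeline: | T4 0-3 | T7 3-6 | T2 6-9 | T6 9-12 | T4 12-15 | T7 15-17 | T3 17-20 | T6 20-22 | T1 22-25 | T4 25-28 | T5 28-31 | T3 31-32 | T4 32-35 | T5 35-38 | T4 38-40 | T5 40-45 |
Completion: T1=25  T2=9  T3=32  T4=40  T5=45  T6=22  T7=17
Turnaround (C−A): T1=12  T2=8  T3=20  T4=40  T5=27  T6=19  T7=17
Turnaround = completion − arrival: T1=12, T2=8, T3=20, T4=40, T5=27, T6=19, T7=17
Total turnaround = 12 + 8 + 20 + 40 + 27 + 19 + 17 = 143

143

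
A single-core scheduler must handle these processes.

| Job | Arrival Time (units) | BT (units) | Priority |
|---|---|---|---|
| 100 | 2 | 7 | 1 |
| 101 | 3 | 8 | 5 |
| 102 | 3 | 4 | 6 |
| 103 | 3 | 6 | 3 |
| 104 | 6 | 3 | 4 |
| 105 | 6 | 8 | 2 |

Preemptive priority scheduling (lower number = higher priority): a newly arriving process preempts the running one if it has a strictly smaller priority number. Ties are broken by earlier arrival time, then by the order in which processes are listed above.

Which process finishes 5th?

101

Schedule: | idle 0-2 | 100 2-9 | 105 9-17 | 103 17-23 | 104 23-26 | 101 26-34 | 102 34-38 |
Completion: 100=9  101=34  102=38  103=23  104=26  105=17
Turnaround (C−A): 100=7  101=31  102=35  103=20  104=20  105=11
Finish order: 100 → 105 → 103 → 104 → 101 → 102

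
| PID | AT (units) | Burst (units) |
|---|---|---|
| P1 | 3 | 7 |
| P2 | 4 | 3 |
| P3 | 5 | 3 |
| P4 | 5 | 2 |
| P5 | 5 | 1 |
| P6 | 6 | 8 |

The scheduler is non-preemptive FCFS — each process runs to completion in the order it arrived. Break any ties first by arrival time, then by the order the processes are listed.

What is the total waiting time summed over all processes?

Schedule: | idle 0-3 | P1 3-10 | P2 10-13 | P3 13-16 | P4 16-18 | P5 18-19 | P6 19-27 |
Completion: P1=10  P2=13  P3=16  P4=18  P5=19  P6=27
Turnaround (C−A): P1=7  P2=9  P3=11  P4=13  P5=14  P6=21
Waiting = turnaround − burst: P1=0, P2=6, P3=8, P4=11, P5=13, P6=13
Total waiting = 0 + 6 + 8 + 11 + 13 + 13 = 51

51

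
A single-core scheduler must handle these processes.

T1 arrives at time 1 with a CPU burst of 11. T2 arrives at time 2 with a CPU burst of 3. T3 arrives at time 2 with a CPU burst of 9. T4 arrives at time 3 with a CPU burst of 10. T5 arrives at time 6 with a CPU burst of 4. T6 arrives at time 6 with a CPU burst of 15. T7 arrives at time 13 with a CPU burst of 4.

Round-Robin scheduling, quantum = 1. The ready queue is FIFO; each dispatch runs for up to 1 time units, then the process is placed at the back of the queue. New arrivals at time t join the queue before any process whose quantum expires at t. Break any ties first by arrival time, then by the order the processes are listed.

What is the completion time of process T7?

Schedule: | idle 0-1 | T1 1-2 | T2 2-3 | T3 3-4 | T1 4-5 | T4 5-6 | T2 6-7 | T3 7-8 | T1 8-9 | T5 9-10 | T6 10-11 | T4 11-12 | T2 12-13 | T3 13-14 | T1 14-15 | T5 15-16 | T6 16-17 | T4 17-18 | T7 18-19 | T3 19-20 | T1 20-21 | T5 21-22 | T6 22-23 | T4 23-24 | T7 24-25 | T3 25-26 | T1 26-27 | T5 27-28 | T6 28-29 | T4 29-30 | T7 30-31 | T3 31-32 | T1 32-33 | T6 33-34 | T4 34-35 | T7 35-36 | T3 36-37 | T1 37-38 | T6 38-39 | T4 39-40 | T3 40-41 | T1 41-42 | T6 42-43 | T4 43-44 | T3 44-45 | T1 45-46 | T6 46-47 | T4 47-48 | T1 48-49 | T6 49-50 | T4 50-51 | T6 51-57 |
Completion: T1=49  T2=13  T3=45  T4=51  T5=28  T6=57  T7=36
Turnaround (C−A): T1=48  T2=11  T3=43  T4=48  T5=22  T6=51  T7=23

36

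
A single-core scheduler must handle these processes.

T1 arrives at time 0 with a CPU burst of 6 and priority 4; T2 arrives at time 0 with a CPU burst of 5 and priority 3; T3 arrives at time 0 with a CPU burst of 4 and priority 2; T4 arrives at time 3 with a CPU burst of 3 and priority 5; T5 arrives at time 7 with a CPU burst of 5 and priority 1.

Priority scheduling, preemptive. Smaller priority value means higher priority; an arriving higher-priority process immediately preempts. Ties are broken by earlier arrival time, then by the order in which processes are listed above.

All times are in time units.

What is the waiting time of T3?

0

Timeline: | T3 0-4 | T2 4-7 | T5 7-12 | T2 12-14 | T1 14-20 | T4 20-23 |
Completion: T1=20  T2=14  T3=4  T4=23  T5=12
Waiting(T3) = turnaround − burst = 4 − 4 = 0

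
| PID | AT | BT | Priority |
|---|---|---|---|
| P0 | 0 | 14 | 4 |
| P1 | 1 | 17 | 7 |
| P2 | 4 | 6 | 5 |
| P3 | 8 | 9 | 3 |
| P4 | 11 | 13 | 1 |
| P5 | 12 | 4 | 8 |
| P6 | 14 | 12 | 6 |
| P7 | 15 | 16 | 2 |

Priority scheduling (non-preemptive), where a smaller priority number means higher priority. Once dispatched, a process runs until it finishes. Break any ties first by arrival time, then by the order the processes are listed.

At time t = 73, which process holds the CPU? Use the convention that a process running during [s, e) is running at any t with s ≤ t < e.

Timeline: | P0 0-14 | P4 14-27 | P7 27-43 | P3 43-52 | P2 52-58 | P6 58-70 | P1 70-87 | P5 87-91 |
Completion: P0=14  P1=87  P2=58  P3=52  P4=27  P5=91  P6=70  P7=43
Turnaround (C−A): P0=14  P1=86  P2=54  P3=44  P4=16  P5=79  P6=56  P7=28

P1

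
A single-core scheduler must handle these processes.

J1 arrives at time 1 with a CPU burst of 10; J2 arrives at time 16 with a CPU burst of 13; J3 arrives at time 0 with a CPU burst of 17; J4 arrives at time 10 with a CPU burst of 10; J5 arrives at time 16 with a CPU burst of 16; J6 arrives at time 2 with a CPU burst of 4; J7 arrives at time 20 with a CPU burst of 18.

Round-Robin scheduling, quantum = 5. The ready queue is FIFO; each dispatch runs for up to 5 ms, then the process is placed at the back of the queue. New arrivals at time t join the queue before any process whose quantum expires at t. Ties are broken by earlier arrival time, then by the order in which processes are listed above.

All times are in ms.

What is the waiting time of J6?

8

Gantt: | J3 0-5 | J1 5-10 | J6 10-14 | J3 14-19 | J4 19-24 | J1 24-29 | J2 29-34 | J5 34-39 | J3 39-44 | J7 44-49 | J4 49-54 | J2 54-59 | J5 59-64 | J3 64-66 | J7 66-71 | J2 71-74 | J5 74-79 | J7 79-84 | J5 84-85 | J7 85-88 |
Completion: J1=29  J2=74  J3=66  J4=54  J5=85  J6=14  J7=88
Waiting(J6) = turnaround − burst = 12 − 4 = 8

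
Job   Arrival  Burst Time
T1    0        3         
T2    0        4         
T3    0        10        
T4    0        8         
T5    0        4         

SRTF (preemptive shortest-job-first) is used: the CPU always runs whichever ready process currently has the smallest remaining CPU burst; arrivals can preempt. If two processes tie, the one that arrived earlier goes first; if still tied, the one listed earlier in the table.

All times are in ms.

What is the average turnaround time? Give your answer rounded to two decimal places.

13.80

Gantt: | T1 0-3 | T2 3-7 | T5 7-11 | T4 11-19 | T3 19-29 |
Completion: T1=3  T2=7  T3=29  T4=19  T5=11
Turnaround (C−A): T1=3  T2=7  T3=29  T4=19  T5=11
Turnaround times: T1=3, T2=7, T3=29, T4=19, T5=11
Average turnaround = (3+7+29+19+11) / 5 = 69/5 = 13.80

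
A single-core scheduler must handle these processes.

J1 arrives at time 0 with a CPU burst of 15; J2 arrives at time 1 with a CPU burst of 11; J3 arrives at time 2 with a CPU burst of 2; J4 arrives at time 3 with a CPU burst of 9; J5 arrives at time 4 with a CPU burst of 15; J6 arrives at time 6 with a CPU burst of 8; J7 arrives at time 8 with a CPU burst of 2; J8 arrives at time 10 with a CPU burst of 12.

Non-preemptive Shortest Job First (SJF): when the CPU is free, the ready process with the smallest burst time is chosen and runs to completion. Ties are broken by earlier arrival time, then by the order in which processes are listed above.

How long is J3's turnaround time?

Gantt: | J1 0-15 | J3 15-17 | J7 17-19 | J6 19-27 | J4 27-36 | J2 36-47 | J8 47-59 | J5 59-74 |
Completion: J1=15  J2=47  J3=17  J4=36  J5=74  J6=27  J7=19  J8=59
Turnaround (C−A): J1=15  J2=46  J3=15  J4=33  J5=70  J6=21  J7=11  J8=49
Turnaround(J3) = completion − arrival = 17 − 2 = 15

15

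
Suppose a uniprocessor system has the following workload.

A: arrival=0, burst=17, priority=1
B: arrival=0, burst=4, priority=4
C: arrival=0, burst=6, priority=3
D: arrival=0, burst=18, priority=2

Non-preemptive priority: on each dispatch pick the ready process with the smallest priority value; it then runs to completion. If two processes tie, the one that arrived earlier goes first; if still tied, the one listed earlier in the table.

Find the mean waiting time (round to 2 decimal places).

23.25

Schedule: | A 0-17 | D 17-35 | C 35-41 | B 41-45 |
Completion: A=17  B=45  C=41  D=35
Waiting times: A=0, B=41, C=35, D=17
Average waiting = (0+41+35+17) / 4 = 93/4 = 23.25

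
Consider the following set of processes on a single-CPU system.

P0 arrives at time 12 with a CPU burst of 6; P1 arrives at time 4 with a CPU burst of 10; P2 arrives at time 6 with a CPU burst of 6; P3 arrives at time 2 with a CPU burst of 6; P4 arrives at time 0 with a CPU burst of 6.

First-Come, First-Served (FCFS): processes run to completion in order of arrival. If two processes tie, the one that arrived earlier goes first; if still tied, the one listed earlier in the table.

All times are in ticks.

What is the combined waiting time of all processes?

Timeline: | P4 0-6 | P3 6-12 | P1 12-22 | P2 22-28 | P0 28-34 |
Completion: P0=34  P1=22  P2=28  P3=12  P4=6
Waiting = turnaround − burst: P0=16, P1=8, P2=16, P3=4, P4=0
Total waiting = 16 + 8 + 16 + 4 + 0 = 44

44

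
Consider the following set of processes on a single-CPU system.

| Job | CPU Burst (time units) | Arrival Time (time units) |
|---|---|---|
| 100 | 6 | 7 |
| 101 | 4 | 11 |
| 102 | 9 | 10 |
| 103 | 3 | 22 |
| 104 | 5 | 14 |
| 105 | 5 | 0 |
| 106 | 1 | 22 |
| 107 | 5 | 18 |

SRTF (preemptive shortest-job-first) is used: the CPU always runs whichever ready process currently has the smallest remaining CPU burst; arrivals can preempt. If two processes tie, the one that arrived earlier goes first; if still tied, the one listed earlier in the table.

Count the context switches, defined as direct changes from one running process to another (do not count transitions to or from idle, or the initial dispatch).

6

Gantt: | 105 0-5 | idle 5-7 | 100 7-13 | 101 13-17 | 104 17-22 | 106 22-23 | 103 23-26 | 107 26-31 | 102 31-40 |
Completion: 100=13  101=17  102=40  103=26  104=22  105=5  106=23  107=31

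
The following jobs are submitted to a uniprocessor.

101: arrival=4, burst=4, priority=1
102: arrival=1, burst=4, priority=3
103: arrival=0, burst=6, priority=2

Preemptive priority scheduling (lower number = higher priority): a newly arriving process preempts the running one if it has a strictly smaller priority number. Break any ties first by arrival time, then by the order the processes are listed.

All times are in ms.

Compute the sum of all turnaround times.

Gantt: | 103 0-4 | 101 4-8 | 103 8-10 | 102 10-14 |
Completion: 101=8  102=14  103=10
Turnaround (C−A): 101=4  102=13  103=10
Turnaround = completion − arrival: 101=4, 102=13, 103=10
Total turnaround = 4 + 13 + 10 = 27

27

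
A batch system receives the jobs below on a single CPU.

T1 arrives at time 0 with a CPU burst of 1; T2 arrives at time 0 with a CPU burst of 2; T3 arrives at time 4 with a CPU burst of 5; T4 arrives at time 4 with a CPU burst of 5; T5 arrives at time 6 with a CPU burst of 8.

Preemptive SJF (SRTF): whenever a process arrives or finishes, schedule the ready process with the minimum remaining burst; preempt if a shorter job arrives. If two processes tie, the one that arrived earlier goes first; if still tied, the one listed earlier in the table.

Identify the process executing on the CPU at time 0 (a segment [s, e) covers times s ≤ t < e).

Gantt: | T1 0-1 | T2 1-3 | idle 3-4 | T3 4-9 | T4 9-14 | T5 14-22 |
Completion: T1=1  T2=3  T3=9  T4=14  T5=22

T1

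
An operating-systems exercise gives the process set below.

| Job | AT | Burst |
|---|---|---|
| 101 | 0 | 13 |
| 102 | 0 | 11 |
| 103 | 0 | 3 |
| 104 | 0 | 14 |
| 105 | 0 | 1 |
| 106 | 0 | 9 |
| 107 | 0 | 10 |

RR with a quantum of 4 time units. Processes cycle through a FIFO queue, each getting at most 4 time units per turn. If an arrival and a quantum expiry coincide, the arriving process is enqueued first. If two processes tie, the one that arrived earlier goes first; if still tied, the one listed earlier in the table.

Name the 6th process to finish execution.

Timeline: | 101 0-4 | 102 4-8 | 103 8-11 | 104 11-15 | 105 15-16 | 106 16-20 | 107 20-24 | 101 24-28 | 102 28-32 | 104 32-36 | 106 36-40 | 107 40-44 | 101 44-48 | 102 48-51 | 104 51-55 | 106 55-56 | 107 56-58 | 101 58-59 | 104 59-61 |
Completion: 101=59  102=51  103=11  104=61  105=16  106=56  107=58
Finish order: 103 → 105 → 102 → 106 → 107 → 101 → 104

101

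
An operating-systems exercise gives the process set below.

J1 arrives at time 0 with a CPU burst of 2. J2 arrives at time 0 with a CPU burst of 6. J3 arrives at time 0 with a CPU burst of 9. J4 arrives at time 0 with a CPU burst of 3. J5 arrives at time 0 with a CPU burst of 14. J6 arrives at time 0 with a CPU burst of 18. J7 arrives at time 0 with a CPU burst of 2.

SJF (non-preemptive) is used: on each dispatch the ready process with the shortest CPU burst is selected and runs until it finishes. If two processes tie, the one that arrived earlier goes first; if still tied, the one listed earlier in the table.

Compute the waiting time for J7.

Gantt: | J1 0-2 | J7 2-4 | J4 4-7 | J2 7-13 | J3 13-22 | J5 22-36 | J6 36-54 |
Completion: J1=2  J2=13  J3=22  J4=7  J5=36  J6=54  J7=4
Waiting(J7) = turnaround − burst = 4 − 2 = 2

2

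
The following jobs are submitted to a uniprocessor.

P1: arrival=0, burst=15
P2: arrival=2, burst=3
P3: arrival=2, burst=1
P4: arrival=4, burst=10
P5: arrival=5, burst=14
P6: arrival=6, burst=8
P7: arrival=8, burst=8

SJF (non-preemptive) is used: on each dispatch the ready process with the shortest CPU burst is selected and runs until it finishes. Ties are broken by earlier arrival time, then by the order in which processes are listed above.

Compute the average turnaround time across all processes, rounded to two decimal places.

27.00

Timeline: | P1 0-15 | P3 15-16 | P2 16-19 | P6 19-27 | P7 27-35 | P4 35-45 | P5 45-59 |
Completion: P1=15  P2=19  P3=16  P4=45  P5=59  P6=27  P7=35
Turnaround (C−A): P1=15  P2=17  P3=14  P4=41  P5=54  P6=21  P7=27
Turnaround times: P1=15, P2=17, P3=14, P4=41, P5=54, P6=21, P7=27
Average turnaround = (15+17+14+41+54+21+27) / 7 = 189/7 = 27.00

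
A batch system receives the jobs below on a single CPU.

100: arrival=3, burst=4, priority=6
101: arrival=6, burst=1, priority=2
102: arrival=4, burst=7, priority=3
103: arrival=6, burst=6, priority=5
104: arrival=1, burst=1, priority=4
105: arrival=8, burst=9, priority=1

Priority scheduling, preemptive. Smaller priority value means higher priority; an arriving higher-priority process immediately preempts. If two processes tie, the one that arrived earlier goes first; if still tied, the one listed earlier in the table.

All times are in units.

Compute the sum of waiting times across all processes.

Timeline: | idle 0-1 | 104 1-2 | idle 2-3 | 100 3-4 | 102 4-6 | 101 6-7 | 102 7-8 | 105 8-17 | 102 17-21 | 103 21-27 | 100 27-30 |
Completion: 100=30  101=7  102=21  103=27  104=2  105=17
Waiting = turnaround − burst: 100=23, 101=0, 102=10, 103=15, 104=0, 105=0
Total waiting = 23 + 0 + 10 + 15 + 0 + 0 = 48

48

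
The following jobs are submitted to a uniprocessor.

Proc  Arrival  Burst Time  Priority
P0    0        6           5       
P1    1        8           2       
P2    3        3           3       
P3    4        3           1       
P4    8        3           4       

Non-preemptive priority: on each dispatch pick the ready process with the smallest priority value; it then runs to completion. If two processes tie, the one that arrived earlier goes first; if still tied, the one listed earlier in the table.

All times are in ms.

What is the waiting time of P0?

Timeline: | P0 0-6 | P3 6-9 | P1 9-17 | P2 17-20 | P4 20-23 |
Completion: P0=6  P1=17  P2=20  P3=9  P4=23
Waiting(P0) = turnaround − burst = 6 − 6 = 0

0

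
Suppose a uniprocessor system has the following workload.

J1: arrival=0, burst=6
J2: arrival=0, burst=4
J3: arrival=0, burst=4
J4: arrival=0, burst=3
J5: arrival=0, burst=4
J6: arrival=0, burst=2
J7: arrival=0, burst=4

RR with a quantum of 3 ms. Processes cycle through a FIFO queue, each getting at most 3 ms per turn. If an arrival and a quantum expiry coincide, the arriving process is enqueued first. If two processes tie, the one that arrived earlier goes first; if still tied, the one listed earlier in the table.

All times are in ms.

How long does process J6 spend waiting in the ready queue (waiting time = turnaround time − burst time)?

15

Schedule: | J1 0-3 | J2 3-6 | J3 6-9 | J4 9-12 | J5 12-15 | J6 15-17 | J7 17-20 | J1 20-23 | J2 23-24 | J3 24-25 | J5 25-26 | J7 26-27 |
Completion: J1=23  J2=24  J3=25  J4=12  J5=26  J6=17  J7=27
Turnaround (C−A): J1=23  J2=24  J3=25  J4=12  J5=26  J6=17  J7=27
Waiting(J6) = turnaround − burst = 17 − 2 = 15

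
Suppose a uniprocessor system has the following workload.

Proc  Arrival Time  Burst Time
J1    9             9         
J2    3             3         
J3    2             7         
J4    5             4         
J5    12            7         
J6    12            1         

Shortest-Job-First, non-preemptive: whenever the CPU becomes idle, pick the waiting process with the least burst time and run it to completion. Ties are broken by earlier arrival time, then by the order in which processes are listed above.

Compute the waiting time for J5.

5

Gantt: | idle 0-2 | J3 2-9 | J2 9-12 | J6 12-13 | J4 13-17 | J5 17-24 | J1 24-33 |
Completion: J1=33  J2=12  J3=9  J4=17  J5=24  J6=13
Turnaround (C−A): J1=24  J2=9  J3=7  J4=12  J5=12  J6=1
Waiting(J5) = turnaround − burst = 12 − 7 = 5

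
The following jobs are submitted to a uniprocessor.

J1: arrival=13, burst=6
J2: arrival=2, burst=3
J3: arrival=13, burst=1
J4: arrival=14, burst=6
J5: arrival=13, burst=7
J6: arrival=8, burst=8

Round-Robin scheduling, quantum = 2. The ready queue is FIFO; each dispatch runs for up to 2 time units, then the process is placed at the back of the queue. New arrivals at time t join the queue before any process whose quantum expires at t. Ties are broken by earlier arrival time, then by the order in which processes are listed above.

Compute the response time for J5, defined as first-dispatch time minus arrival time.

Gantt: | idle 0-2 | J2 2-5 | idle 5-8 | J6 8-14 | J1 14-16 | J3 16-17 | J5 17-19 | J4 19-21 | J6 21-23 | J1 23-25 | J5 25-27 | J4 27-29 | J1 29-31 | J5 31-33 | J4 33-35 | J5 35-36 |
Completion: J1=31  J2=5  J3=17  J4=35  J5=36  J6=23
Turnaround (C−A): J1=18  J2=3  J3=4  J4=21  J5=23  J6=15
Response(J5) = first start − arrival = 17 − 13 = 4

4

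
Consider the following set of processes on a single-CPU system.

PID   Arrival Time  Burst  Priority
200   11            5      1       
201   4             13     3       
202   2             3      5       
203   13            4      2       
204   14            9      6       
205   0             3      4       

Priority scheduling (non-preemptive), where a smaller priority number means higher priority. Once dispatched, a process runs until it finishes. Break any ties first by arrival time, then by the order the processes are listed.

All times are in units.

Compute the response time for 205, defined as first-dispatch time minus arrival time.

Gantt: | 205 0-3 | 202 3-6 | 201 6-19 | 200 19-24 | 203 24-28 | 204 28-37 |
Completion: 200=24  201=19  202=6  203=28  204=37  205=3
Turnaround (C−A): 200=13  201=15  202=4  203=15  204=23  205=3
Response(205) = first start − arrival = 0 − 0 = 0

0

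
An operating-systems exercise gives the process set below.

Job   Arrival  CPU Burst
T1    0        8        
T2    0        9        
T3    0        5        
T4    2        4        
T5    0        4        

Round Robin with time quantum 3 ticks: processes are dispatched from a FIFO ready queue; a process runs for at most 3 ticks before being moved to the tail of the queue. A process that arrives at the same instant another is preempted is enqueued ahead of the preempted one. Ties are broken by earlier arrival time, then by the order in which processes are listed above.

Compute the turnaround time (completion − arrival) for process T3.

23

Gantt: | T1 0-3 | T2 3-6 | T3 6-9 | T5 9-12 | T4 12-15 | T1 15-18 | T2 18-21 | T3 21-23 | T5 23-24 | T4 24-25 | T1 25-27 | T2 27-30 |
Completion: T1=27  T2=30  T3=23  T4=25  T5=24
Turnaround(T3) = completion − arrival = 23 − 0 = 23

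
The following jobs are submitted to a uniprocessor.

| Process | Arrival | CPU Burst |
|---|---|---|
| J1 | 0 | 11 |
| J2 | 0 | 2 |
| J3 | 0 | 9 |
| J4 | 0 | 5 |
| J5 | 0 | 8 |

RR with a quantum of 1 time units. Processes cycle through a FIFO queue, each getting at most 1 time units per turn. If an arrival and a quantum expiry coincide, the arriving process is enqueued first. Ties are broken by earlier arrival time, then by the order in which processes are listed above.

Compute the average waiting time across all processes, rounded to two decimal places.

Schedule: | J1 0-1 | J2 1-2 | J3 2-3 | J4 3-4 | J5 4-5 | J1 5-6 | J2 6-7 | J3 7-8 | J4 8-9 | J5 9-10 | J1 10-11 | J3 11-12 | J4 12-13 | J5 13-14 | J1 14-15 | J3 15-16 | J4 16-17 | J5 17-18 | J1 18-19 | J3 19-20 | J4 20-21 | J5 21-22 | J1 22-23 | J3 23-24 | J5 24-25 | J1 25-26 | J3 26-27 | J5 27-28 | J1 28-29 | J3 29-30 | J5 30-31 | J1 31-32 | J3 32-33 | J1 33-35 |
Completion: J1=35  J2=7  J3=33  J4=21  J5=31
Waiting times: J1=24, J2=5, J3=24, J4=16, J5=23
Average waiting = (24+5+24+16+23) / 5 = 92/5 = 18.40

18.40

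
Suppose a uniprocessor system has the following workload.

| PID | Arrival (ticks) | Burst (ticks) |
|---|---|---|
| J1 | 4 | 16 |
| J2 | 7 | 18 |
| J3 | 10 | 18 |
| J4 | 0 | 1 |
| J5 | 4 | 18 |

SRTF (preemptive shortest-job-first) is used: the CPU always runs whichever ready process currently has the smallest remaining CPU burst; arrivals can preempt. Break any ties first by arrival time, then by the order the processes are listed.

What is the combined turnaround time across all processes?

164

Timeline: | J4 0-1 | idle 1-4 | J1 4-20 | J5 20-38 | J2 38-56 | J3 56-74 |
Completion: J1=20  J2=56  J3=74  J4=1  J5=38
Turnaround (C−A): J1=16  J2=49  J3=64  J4=1  J5=34
Turnaround = completion − arrival: J1=16, J2=49, J3=64, J4=1, J5=34
Total turnaround = 16 + 49 + 64 + 1 + 34 = 164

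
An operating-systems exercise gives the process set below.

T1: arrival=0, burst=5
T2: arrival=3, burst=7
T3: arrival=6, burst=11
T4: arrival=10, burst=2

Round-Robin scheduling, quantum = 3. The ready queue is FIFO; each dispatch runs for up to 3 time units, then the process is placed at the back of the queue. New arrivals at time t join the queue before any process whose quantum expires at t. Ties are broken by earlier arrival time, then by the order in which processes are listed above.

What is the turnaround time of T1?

8

Timeline: | T1 0-3 | T2 3-6 | T1 6-8 | T3 8-11 | T2 11-14 | T4 14-16 | T3 16-19 | T2 19-20 | T3 20-25 |
Completion: T1=8  T2=20  T3=25  T4=16
Turnaround(T1) = completion − arrival = 8 − 0 = 8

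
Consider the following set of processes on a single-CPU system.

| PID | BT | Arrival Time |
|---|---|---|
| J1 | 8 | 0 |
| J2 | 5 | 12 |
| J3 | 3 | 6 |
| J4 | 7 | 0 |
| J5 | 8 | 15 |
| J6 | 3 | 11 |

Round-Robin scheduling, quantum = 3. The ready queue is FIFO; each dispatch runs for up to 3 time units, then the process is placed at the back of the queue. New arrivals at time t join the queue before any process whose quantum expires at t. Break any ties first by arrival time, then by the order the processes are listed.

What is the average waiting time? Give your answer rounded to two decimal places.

10.17

Schedule: | J1 0-3 | J4 3-6 | J1 6-9 | J3 9-12 | J4 12-15 | J1 15-17 | J6 17-20 | J2 20-23 | J5 23-26 | J4 26-27 | J2 27-29 | J5 29-34 |
Completion: J1=17  J2=29  J3=12  J4=27  J5=34  J6=20
Turnaround (C−A): J1=17  J2=17  J3=6  J4=27  J5=19  J6=9
Waiting times: J1=9, J2=12, J3=3, J4=20, J5=11, J6=6
Average waiting = (9+12+3+20+11+6) / 6 = 61/6 = 10.17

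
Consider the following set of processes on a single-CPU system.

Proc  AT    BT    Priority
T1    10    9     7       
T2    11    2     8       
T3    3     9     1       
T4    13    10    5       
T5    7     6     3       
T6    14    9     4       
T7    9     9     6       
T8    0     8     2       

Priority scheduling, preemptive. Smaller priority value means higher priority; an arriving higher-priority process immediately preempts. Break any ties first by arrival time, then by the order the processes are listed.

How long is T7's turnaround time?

42

Schedule: | T8 0-3 | T3 3-12 | T8 12-17 | T5 17-23 | T6 23-32 | T4 32-42 | T7 42-51 | T1 51-60 | T2 60-62 |
Completion: T1=60  T2=62  T3=12  T4=42  T5=23  T6=32  T7=51  T8=17
Turnaround (C−A): T1=50  T2=51  T3=9  T4=29  T5=16  T6=18  T7=42  T8=17
Turnaround(T7) = completion − arrival = 51 − 9 = 42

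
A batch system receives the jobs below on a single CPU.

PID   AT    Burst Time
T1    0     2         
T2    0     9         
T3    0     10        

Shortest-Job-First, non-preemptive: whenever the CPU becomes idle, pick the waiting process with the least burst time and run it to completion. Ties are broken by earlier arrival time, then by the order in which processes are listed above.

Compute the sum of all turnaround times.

34

Timeline: | T1 0-2 | T2 2-11 | T3 11-21 |
Completion: T1=2  T2=11  T3=21
Turnaround (C−A): T1=2  T2=11  T3=21
Turnaround = completion − arrival: T1=2, T2=11, T3=21
Total turnaround = 2 + 11 + 21 = 34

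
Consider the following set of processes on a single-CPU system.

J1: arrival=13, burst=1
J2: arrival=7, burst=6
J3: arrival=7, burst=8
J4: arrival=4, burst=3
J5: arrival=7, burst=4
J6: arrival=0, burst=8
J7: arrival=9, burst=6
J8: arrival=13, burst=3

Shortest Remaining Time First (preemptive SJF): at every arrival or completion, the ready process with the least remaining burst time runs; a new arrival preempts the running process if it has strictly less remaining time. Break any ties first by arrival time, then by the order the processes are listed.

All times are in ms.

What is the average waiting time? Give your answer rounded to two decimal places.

7.88

Timeline: | J6 0-4 | J4 4-7 | J6 7-11 | J5 11-13 | J1 13-14 | J5 14-16 | J8 16-19 | J2 19-25 | J7 25-31 | J3 31-39 |
Completion: J1=14  J2=25  J3=39  J4=7  J5=16  J6=11  J7=31  J8=19
Turnaround (C−A): J1=1  J2=18  J3=32  J4=3  J5=9  J6=11  J7=22  J8=6
Waiting times: J1=0, J2=12, J3=24, J4=0, J5=5, J6=3, J7=16, J8=3
Average waiting = (0+12+24+0+5+3+16+3) / 8 = 63/8 = 7.88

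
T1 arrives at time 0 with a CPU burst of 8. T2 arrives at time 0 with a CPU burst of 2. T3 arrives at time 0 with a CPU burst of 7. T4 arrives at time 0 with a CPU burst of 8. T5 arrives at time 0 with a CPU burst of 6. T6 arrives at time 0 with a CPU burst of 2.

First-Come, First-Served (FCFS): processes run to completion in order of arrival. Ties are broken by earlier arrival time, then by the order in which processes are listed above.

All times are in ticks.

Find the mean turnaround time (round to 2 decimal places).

Schedule: | T1 0-8 | T2 8-10 | T3 10-17 | T4 17-25 | T5 25-31 | T6 31-33 |
Completion: T1=8  T2=10  T3=17  T4=25  T5=31  T6=33
Turnaround (C−A): T1=8  T2=10  T3=17  T4=25  T5=31  T6=33
Turnaround times: T1=8, T2=10, T3=17, T4=25, T5=31, T6=33
Average turnaround = (8+10+17+25+31+33) / 6 = 124/6 = 20.67

20.67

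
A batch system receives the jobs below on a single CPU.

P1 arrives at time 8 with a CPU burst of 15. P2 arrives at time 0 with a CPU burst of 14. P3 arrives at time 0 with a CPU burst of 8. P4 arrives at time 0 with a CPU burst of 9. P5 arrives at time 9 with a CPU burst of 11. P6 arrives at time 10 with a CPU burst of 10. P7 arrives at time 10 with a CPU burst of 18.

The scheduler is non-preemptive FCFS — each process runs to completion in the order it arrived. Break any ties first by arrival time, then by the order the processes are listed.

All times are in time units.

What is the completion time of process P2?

Timeline: | P2 0-14 | P3 14-22 | P4 22-31 | P1 31-46 | P5 46-57 | P6 57-67 | P7 67-85 |
Completion: P1=46  P2=14  P3=22  P4=31  P5=57  P6=67  P7=85

14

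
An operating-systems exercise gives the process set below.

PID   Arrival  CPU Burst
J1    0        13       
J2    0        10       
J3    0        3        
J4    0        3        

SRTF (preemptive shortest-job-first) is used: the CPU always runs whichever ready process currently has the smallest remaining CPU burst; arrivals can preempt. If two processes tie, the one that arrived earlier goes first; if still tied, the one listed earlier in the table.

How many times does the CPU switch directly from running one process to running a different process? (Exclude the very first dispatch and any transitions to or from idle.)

3

Gantt: | J3 0-3 | J4 3-6 | J2 6-16 | J1 16-29 |
Completion: J1=29  J2=16  J3=3  J4=6
Turnaround (C−A): J1=29  J2=16  J3=3  J4=6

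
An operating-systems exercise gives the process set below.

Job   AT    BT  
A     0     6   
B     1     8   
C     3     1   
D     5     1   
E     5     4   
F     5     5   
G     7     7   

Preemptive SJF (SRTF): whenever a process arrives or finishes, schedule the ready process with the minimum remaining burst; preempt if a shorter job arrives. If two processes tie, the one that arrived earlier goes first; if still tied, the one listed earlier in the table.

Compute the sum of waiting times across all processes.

Timeline: | A 0-3 | C 3-4 | A 4-5 | D 5-6 | A 6-8 | E 8-12 | F 12-17 | G 17-24 | B 24-32 |
Completion: A=8  B=32  C=4  D=6  E=12  F=17  G=24
Turnaround (C−A): A=8  B=31  C=1  D=1  E=7  F=12  G=17
Waiting = turnaround − burst: A=2, B=23, C=0, D=0, E=3, F=7, G=10
Total waiting = 2 + 23 + 0 + 0 + 3 + 7 + 10 = 45

45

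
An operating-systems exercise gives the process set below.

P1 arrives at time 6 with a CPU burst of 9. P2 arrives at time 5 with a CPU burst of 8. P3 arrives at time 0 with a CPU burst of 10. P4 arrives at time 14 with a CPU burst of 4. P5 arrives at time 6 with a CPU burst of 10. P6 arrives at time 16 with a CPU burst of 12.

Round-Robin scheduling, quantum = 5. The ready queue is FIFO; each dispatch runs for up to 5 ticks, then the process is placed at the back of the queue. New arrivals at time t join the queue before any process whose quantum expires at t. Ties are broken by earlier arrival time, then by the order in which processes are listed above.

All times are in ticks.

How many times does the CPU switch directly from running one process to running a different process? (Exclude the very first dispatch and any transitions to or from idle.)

10

Gantt: | P3 0-5 | P2 5-10 | P3 10-15 | P1 15-20 | P5 20-25 | P2 25-28 | P4 28-32 | P6 32-37 | P1 37-41 | P5 41-46 | P6 46-53 |
Completion: P1=41  P2=28  P3=15  P4=32  P5=46  P6=53
Turnaround (C−A): P1=35  P2=23  P3=15  P4=18  P5=40  P6=37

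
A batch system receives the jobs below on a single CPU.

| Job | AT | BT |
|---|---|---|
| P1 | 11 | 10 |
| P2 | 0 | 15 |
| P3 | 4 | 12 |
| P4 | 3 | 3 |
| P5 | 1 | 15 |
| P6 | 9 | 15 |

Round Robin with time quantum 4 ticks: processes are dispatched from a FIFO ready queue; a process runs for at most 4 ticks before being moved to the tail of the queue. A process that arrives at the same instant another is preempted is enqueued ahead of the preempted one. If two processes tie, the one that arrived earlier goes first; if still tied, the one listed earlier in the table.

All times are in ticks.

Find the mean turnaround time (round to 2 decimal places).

Schedule: | P2 0-4 | P5 4-8 | P4 8-11 | P3 11-15 | P2 15-19 | P5 19-23 | P6 23-27 | P1 27-31 | P3 31-35 | P2 35-39 | P5 39-43 | P6 43-47 | P1 47-51 | P3 51-55 | P2 55-58 | P5 58-61 | P6 61-65 | P1 65-67 | P6 67-70 |
Completion: P1=67  P2=58  P3=55  P4=11  P5=61  P6=70
Turnaround (C−A): P1=56  P2=58  P3=51  P4=8  P5=60  P6=61
Turnaround times: P1=56, P2=58, P3=51, P4=8, P5=60, P6=61
Average turnaround = (56+58+51+8+60+61) / 6 = 294/6 = 49.00

49.00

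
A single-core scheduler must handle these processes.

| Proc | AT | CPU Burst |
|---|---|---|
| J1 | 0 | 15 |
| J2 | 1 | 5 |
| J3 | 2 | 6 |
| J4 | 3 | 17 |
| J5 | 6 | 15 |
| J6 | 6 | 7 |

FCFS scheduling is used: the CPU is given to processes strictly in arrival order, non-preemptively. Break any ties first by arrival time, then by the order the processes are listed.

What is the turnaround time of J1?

15

Schedule: | J1 0-15 | J2 15-20 | J3 20-26 | J4 26-43 | J5 43-58 | J6 58-65 |
Completion: J1=15  J2=20  J3=26  J4=43  J5=58  J6=65
Turnaround(J1) = completion − arrival = 15 − 0 = 15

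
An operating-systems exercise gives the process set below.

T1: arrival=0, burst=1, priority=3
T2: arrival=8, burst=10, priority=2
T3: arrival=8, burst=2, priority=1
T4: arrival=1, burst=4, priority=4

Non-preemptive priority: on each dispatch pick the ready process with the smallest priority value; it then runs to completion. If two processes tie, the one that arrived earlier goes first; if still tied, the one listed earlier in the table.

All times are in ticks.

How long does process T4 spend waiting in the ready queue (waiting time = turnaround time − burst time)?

Timeline: | T1 0-1 | T4 1-5 | idle 5-8 | T3 8-10 | T2 10-20 |
Completion: T1=1  T2=20  T3=10  T4=5
Waiting(T4) = turnaround − burst = 4 − 4 = 0

0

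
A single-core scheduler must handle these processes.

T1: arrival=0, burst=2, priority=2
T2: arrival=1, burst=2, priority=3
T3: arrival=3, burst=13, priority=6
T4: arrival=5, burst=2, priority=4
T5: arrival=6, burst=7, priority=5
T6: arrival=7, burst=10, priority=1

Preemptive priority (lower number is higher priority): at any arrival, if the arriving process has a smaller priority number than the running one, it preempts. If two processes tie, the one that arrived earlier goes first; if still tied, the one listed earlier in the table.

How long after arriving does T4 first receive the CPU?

0

Gantt: | T1 0-2 | T2 2-4 | T3 4-5 | T4 5-7 | T6 7-17 | T5 17-24 | T3 24-36 |
Completion: T1=2  T2=4  T3=36  T4=7  T5=24  T6=17
Turnaround (C−A): T1=2  T2=3  T3=33  T4=2  T5=18  T6=10
Response(T4) = first start − arrival = 5 − 5 = 0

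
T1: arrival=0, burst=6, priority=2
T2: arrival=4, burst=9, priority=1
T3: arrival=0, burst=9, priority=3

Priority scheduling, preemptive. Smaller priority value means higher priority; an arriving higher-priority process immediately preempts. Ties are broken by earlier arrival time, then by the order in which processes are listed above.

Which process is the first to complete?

Schedule: | T1 0-4 | T2 4-13 | T1 13-15 | T3 15-24 |
Completion: T1=15  T2=13  T3=24
Turnaround (C−A): T1=15  T2=9  T3=24
Finish order: T2 → T1 → T3

T2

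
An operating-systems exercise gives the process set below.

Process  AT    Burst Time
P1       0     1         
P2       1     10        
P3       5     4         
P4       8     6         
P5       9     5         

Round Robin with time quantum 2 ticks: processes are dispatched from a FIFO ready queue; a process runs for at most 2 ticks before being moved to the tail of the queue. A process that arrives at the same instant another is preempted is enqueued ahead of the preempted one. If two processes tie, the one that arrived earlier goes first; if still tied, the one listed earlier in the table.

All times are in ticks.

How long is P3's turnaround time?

Schedule: | P1 0-1 | P2 1-5 | P3 5-7 | P2 7-9 | P3 9-11 | P4 11-13 | P5 13-15 | P2 15-17 | P4 17-19 | P5 19-21 | P2 21-23 | P4 23-25 | P5 25-26 |
Completion: P1=1  P2=23  P3=11  P4=25  P5=26
Turnaround (C−A): P1=1  P2=22  P3=6  P4=17  P5=17
Turnaround(P3) = completion − arrival = 11 − 5 = 6

6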